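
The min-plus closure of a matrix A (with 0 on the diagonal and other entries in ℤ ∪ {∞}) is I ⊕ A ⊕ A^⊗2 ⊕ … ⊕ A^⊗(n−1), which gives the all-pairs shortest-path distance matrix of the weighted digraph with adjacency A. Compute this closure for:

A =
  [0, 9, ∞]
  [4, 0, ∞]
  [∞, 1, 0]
Closure =
  [0, 9, ∞]
  [4, 0, ∞]
  [5, 1, 0]

This is the Floyd-Warshall all-pairs shortest-path computation. For each intermediate vertex k = 0, 1, …, 2, update dist[i][j] ← min(dist[i][j], dist[i][k] + dist[k][j]). The final matrix gives, for each (i, j), the minimum total weight of any directed path from i to j (possibly empty when i = j).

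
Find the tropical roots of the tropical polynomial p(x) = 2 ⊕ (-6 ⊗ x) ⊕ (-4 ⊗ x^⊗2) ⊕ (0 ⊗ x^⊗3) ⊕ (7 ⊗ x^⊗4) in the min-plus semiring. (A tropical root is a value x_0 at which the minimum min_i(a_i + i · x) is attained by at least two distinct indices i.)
Roots: {-7, -4, -2, 8}

Each tropical root is a break point of the lower envelope of the lines y = a_i + i · x (there are 5 lines, with slopes 0, 1, ..., 4). Only the lines that attain the minimum somewhere contribute to roots; other lines are dominated. Here the surviving (envelope) indices are i = 4, i = 3, i = 2, i = 1, i = 0.
Intersections between consecutive envelope lines give the roots: for adjacent envelope indices i < j the intersection is x = (a_i − a_j) / (j − i). Reading off the sorted break points: {-7, -4, -2, 8}.
Verification: at each break x_0, at least two indices attain the minimum of min_i(a_i + i · x_0).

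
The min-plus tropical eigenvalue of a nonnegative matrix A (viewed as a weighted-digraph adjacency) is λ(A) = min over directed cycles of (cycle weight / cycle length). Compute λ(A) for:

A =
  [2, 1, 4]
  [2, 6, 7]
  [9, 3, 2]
λ(A) = 3/2

Enumerate directed cycles and compute their means (weight / length). Sample:
  cycle 0 → 0: weight = 2, length = 1, mean = 2/1 ≈ 2.000
  cycle 1 → 1: weight = 6, length = 1, mean = 6/1 ≈ 6.000
  cycle 2 → 2: weight = 2, length = 1, mean = 2/1 ≈ 2.000
  cycle 0 → 1 → 0: weight = 3, length = 2, mean = 3/2 ≈ 1.500
  cycle 0 → 2 → 0: weight = 13, length = 2, mean = 13/2 ≈ 6.500
  cycle 1 → 0 → 1: weight = 3, length = 2, mean = 3/2 ≈ 1.500
Minimum mean = 1.500, attained e.g. along the cycle 0 → 1 → 0 with weight 3 and length 2. So λ(A) = 3/2 = 3/2.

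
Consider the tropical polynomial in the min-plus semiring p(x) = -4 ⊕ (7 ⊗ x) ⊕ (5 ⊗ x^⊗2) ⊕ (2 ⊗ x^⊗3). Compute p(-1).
p(-1) = -4

A tropical monomial a ⊗ x^⊗i evaluates to a + i · x. Evaluating each term at x = -1:
  Term 0 contributes -4 + 0 · -1 = -4
  Term 1 contributes 7 + 1 · -1 = 6
  Term 2 contributes 5 + 2 · -1 = 3
  Term 3 contributes 2 + 3 · -1 = -1
p(-1) = ⊕ of these = min[-4, 6, 3, -1] = -4.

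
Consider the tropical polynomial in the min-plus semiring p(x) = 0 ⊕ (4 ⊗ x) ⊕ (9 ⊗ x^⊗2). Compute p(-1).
p(-1) = 0

A tropical monomial a ⊗ x^⊗i evaluates to a + i · x. Evaluating each term at x = -1:
  Term 0 contributes 0 + 0 · -1 = 0
  Term 1 contributes 4 + 1 · -1 = 3
  Term 2 contributes 9 + 2 · -1 = 7
p(-1) = ⊕ of these = min[0, 3, 7] = 0.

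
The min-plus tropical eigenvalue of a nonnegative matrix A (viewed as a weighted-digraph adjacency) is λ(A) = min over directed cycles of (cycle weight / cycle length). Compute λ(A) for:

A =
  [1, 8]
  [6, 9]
λ(A) = 1

Enumerate directed cycles and compute their means (weight / length). Sample:
  cycle 0 → 0: weight = 1, length = 1, mean = 1/1 ≈ 1.000
  cycle 1 → 1: weight = 9, length = 1, mean = 9/1 ≈ 9.000
  cycle 0 → 1 → 0: weight = 14, length = 2, mean = 14/2 ≈ 7.000
  cycle 1 → 0 → 1: weight = 14, length = 2, mean = 14/2 ≈ 7.000
Minimum mean = 1.000, attained e.g. along the cycle 0 → 0 with weight 1 and length 1. So λ(A) = 1/1 = 1.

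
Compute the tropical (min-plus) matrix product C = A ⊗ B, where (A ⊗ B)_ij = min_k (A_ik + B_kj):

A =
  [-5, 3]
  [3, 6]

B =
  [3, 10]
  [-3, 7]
A ⊗ B =
  [-2, 5]
  [3, 13]

Apply the min-plus product entry-by-entry:
  C[0][0] = min over k of (A[0][0] + B[0][0] = -5 + 3 = -2, A[0][1] + B[1][0] = 3 + -3 = 0) = -2 (attained at k = 0)
  C[0][1] = min over k of (A[0][0] + B[0][1] = -5 + 10 = 5, A[0][1] + B[1][1] = 3 + 7 = 10) = 5 (attained at k = 0)
  C[1][0] = min over k of (A[1][0] + B[0][0] = 3 + 3 = 6, A[1][1] + B[1][0] = 6 + -3 = 3) = 3 (attained at k = 1)
  C[1][1] = min over k of (A[1][0] + B[0][1] = 3 + 10 = 13, A[1][1] + B[1][1] = 6 + 7 = 13) = 13 (attained at k = 0)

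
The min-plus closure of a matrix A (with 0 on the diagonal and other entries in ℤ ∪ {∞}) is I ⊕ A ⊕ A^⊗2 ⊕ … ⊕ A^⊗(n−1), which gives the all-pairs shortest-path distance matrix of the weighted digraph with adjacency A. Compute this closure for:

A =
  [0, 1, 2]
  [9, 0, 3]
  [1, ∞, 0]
Closure =
  [0, 1, 2]
  [4, 0, 3]
  [1, 2, 0]

This is the Floyd-Warshall all-pairs shortest-path computation. For each intermediate vertex k = 0, 1, …, 2, update dist[i][j] ← min(dist[i][j], dist[i][k] + dist[k][j]). The final matrix gives, for each (i, j), the minimum total weight of any directed path from i to j (possibly empty when i = j).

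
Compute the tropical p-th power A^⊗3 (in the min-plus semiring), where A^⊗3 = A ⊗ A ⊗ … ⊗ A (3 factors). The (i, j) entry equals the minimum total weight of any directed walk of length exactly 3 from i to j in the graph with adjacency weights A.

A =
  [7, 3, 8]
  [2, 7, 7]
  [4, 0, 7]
A^⊗3 =
  [10, 8, 13]
  [7, 10, 12]
  [9, 5, 10]

Each entry (A^⊗3)_ij equals the minimum over all length-3 walks i = v_0 → v_1 → … → v_3 = j of Σ_t A[v_t][v_{t+1}]. For example, for (i, j) = (0, 2) we minimise over 9 possible intermediate vertex sequences; the minimum is 13, attained along the walk 0 → 1 → 0 → 2.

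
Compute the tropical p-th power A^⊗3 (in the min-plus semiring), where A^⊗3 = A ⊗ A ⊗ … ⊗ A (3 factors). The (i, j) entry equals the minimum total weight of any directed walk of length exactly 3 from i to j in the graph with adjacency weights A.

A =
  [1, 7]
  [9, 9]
A^⊗3 =
  [3, 9]
  [11, 17]

Each entry (A^⊗3)_ij equals the minimum over all length-3 walks i = v_0 → v_1 → … → v_3 = j of Σ_t A[v_t][v_{t+1}]. For example, for (i, j) = (0, 1) we minimise over 4 possible intermediate vertex sequences; the minimum is 9, attained along the walk 0 → 0 → 0 → 1.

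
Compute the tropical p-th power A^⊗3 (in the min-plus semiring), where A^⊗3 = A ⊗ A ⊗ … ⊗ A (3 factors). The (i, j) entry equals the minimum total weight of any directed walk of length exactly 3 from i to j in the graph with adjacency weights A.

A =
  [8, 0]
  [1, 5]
A^⊗3 =
  [6, 1]
  [2, 6]

Each entry (A^⊗3)_ij equals the minimum over all length-3 walks i = v_0 → v_1 → … → v_3 = j of Σ_t A[v_t][v_{t+1}]. For example, for (i, j) = (0, 1) we minimise over 4 possible intermediate vertex sequences; the minimum is 1, attained along the walk 0 → 1 → 0 → 1.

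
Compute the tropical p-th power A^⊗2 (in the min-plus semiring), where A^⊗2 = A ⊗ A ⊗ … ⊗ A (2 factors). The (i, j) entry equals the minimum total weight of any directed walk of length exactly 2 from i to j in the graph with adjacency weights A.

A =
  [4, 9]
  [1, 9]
A^⊗2 =
  [8, 13]
  [5, 10]

Each entry (A^⊗2)_ij equals the minimum over all length-2 walks i = v_0 → v_1 → … → v_2 = j of Σ_t A[v_t][v_{t+1}]. For example, for (i, j) = (0, 1) we minimise over 2 possible intermediate vertex sequences; the minimum is 13, attained along the walk 0 → 0 → 1.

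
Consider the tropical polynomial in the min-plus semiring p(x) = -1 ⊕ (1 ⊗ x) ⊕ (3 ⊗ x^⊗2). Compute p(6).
p(6) = -1

A tropical monomial a ⊗ x^⊗i evaluates to a + i · x. Evaluating each term at x = 6:
  Term 0 contributes -1 + 0 · 6 = -1
  Term 1 contributes 1 + 1 · 6 = 7
  Term 2 contributes 3 + 2 · 6 = 15
p(6) = ⊕ of these = min[-1, 7, 15] = -1.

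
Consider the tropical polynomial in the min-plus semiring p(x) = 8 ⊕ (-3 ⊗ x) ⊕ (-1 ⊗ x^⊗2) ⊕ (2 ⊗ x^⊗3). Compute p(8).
p(8) = 5

A tropical monomial a ⊗ x^⊗i evaluates to a + i · x. Evaluating each term at x = 8:
  Term 0 contributes 8 + 0 · 8 = 8
  Term 1 contributes -3 + 1 · 8 = 5
  Term 2 contributes -1 + 2 · 8 = 15
  Term 3 contributes 2 + 3 · 8 = 26
p(8) = ⊕ of these = min[8, 5, 15, 26] = 5.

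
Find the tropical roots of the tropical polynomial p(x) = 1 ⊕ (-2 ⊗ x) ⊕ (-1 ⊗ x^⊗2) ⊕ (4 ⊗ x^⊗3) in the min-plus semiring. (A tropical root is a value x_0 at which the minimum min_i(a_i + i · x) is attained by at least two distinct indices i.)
Roots: {-5, -1, 3}

Each tropical root is a break point of the lower envelope of the lines y = a_i + i · x (there are 4 lines, with slopes 0, 1, ..., 3). Only the lines that attain the minimum somewhere contribute to roots; other lines are dominated. Here the surviving (envelope) indices are i = 3, i = 2, i = 1, i = 0.
Intersections between consecutive envelope lines give the roots: for adjacent envelope indices i < j the intersection is x = (a_i − a_j) / (j − i). Reading off the sorted break points: {-5, -1, 3}.
Verification: at each break x_0, at least two indices attain the minimum of min_i(a_i + i · x_0).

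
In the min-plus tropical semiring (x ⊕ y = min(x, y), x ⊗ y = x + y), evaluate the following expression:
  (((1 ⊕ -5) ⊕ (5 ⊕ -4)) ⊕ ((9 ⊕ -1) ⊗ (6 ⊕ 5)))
(((1 ⊕ -5) ⊕ (5 ⊕ -4)) ⊕ ((9 ⊕ -1) ⊗ (6 ⊕ 5))) = -5

Expand innermost to outermost. Recall ⊕ takes the minimum of its arguments and ⊗ takes their sum. Working out the expression (((1 ⊕ -5) ⊕ (5 ⊕ -4)) ⊕ ((9 ⊕ -1) ⊗ (6 ⊕ 5))) gives -5.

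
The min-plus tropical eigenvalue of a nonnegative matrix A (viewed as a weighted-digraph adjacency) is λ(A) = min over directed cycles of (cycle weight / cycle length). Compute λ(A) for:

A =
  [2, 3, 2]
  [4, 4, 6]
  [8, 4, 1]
λ(A) = 1

Enumerate directed cycles and compute their means (weight / length). Sample:
  cycle 0 → 0: weight = 2, length = 1, mean = 2/1 ≈ 2.000
  cycle 1 → 1: weight = 4, length = 1, mean = 4/1 ≈ 4.000
  cycle 2 → 2: weight = 1, length = 1, mean = 1/1 ≈ 1.000
  cycle 0 → 1 → 0: weight = 7, length = 2, mean = 7/2 ≈ 3.500
  cycle 0 → 2 → 0: weight = 10, length = 2, mean = 10/2 ≈ 5.000
  cycle 1 → 0 → 1: weight = 7, length = 2, mean = 7/2 ≈ 3.500
Minimum mean = 1.000, attained e.g. along the cycle 2 → 2 with weight 1 and length 1. So λ(A) = 1/1 = 1.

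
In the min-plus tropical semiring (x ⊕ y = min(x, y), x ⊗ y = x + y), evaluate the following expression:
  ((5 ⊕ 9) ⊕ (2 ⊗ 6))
((5 ⊕ 9) ⊕ (2 ⊗ 6)) = 5

Expand innermost to outermost. Recall ⊕ takes the minimum of its arguments and ⊗ takes their sum. Working out the expression ((5 ⊕ 9) ⊕ (2 ⊗ 6)) gives 5.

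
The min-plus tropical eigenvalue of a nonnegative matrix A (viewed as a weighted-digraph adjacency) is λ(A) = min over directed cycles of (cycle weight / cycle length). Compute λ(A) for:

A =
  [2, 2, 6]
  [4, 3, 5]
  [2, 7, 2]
λ(A) = 2

Enumerate directed cycles and compute their means (weight / length). Sample:
  cycle 0 → 0: weight = 2, length = 1, mean = 2/1 ≈ 2.000
  cycle 1 → 1: weight = 3, length = 1, mean = 3/1 ≈ 3.000
  cycle 2 → 2: weight = 2, length = 1, mean = 2/1 ≈ 2.000
  cycle 0 → 1 → 0: weight = 6, length = 2, mean = 6/2 ≈ 3.000
  cycle 0 → 2 → 0: weight = 8, length = 2, mean = 8/2 ≈ 4.000
  cycle 1 → 0 → 1: weight = 6, length = 2, mean = 6/2 ≈ 3.000
Minimum mean = 2.000, attained e.g. along the cycle 0 → 0 with weight 2 and length 1. So λ(A) = 2/1 = 2.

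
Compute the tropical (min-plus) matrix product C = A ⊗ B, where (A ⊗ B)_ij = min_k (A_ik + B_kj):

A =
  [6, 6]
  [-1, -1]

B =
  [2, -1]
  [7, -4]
A ⊗ B =
  [8, 2]
  [1, -5]

Apply the min-plus product entry-by-entry:
  C[0][0] = min over k of (A[0][0] + B[0][0] = 6 + 2 = 8, A[0][1] + B[1][0] = 6 + 7 = 13) = 8 (attained at k = 0)
  C[0][1] = min over k of (A[0][0] + B[0][1] = 6 + -1 = 5, A[0][1] + B[1][1] = 6 + -4 = 2) = 2 (attained at k = 1)
  C[1][0] = min over k of (A[1][0] + B[0][0] = -1 + 2 = 1, A[1][1] + B[1][0] = -1 + 7 = 6) = 1 (attained at k = 0)
  C[1][1] = min over k of (A[1][0] + B[0][1] = -1 + -1 = -2, A[1][1] + B[1][1] = -1 + -4 = -5) = -5 (attained at k = 1)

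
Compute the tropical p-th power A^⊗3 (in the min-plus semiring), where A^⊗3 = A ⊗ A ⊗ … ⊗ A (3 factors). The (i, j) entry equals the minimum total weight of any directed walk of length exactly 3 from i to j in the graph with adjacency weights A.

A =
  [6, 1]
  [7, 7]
A^⊗3 =
  [14, 9]
  [15, 14]

Each entry (A^⊗3)_ij equals the minimum over all length-3 walks i = v_0 → v_1 → … → v_3 = j of Σ_t A[v_t][v_{t+1}]. For example, for (i, j) = (0, 1) we minimise over 4 possible intermediate vertex sequences; the minimum is 9, attained along the walk 0 → 1 → 0 → 1.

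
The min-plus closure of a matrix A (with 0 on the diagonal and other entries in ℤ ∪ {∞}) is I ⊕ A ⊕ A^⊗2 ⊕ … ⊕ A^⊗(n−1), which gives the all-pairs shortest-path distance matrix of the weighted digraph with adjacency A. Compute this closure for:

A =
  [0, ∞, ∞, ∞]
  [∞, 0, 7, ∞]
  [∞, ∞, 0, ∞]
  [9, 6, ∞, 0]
Closure =
  [0, ∞, ∞, ∞]
  [∞, 0, 7, ∞]
  [∞, ∞, 0, ∞]
  [9, 6, 13, 0]

This is the Floyd-Warshall all-pairs shortest-path computation. For each intermediate vertex k = 0, 1, …, 3, update dist[i][j] ← min(dist[i][j], dist[i][k] + dist[k][j]). The final matrix gives, for each (i, j), the minimum total weight of any directed path from i to j (possibly empty when i = j).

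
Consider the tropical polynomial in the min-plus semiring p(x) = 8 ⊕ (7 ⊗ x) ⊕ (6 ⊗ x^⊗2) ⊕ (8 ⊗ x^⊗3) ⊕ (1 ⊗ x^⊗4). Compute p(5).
p(5) = 8

A tropical monomial a ⊗ x^⊗i evaluates to a + i · x. Evaluating each term at x = 5:
  Term 0 contributes 8 + 0 · 5 = 8
  Term 1 contributes 7 + 1 · 5 = 12
  Term 2 contributes 6 + 2 · 5 = 16
  Term 3 contributes 8 + 3 · 5 = 23
  Term 4 contributes 1 + 4 · 5 = 21
p(5) = ⊕ of these = min[8, 12, 16, 23, 21] = 8.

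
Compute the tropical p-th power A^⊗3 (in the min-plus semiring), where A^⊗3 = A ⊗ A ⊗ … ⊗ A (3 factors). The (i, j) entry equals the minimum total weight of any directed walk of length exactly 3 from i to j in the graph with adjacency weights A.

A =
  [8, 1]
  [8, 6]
A^⊗3 =
  [15, 10]
  [17, 15]

Each entry (A^⊗3)_ij equals the minimum over all length-3 walks i = v_0 → v_1 → … → v_3 = j of Σ_t A[v_t][v_{t+1}]. For example, for (i, j) = (0, 1) we minimise over 4 possible intermediate vertex sequences; the minimum is 10, attained along the walk 0 → 1 → 0 → 1.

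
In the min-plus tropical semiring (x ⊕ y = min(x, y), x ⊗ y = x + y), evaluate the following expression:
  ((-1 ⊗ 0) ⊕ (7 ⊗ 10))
((-1 ⊗ 0) ⊕ (7 ⊗ 10)) = -1

Expand innermost to outermost. Recall ⊕ takes the minimum of its arguments and ⊗ takes their sum. Working out the expression ((-1 ⊗ 0) ⊕ (7 ⊗ 10)) gives -1.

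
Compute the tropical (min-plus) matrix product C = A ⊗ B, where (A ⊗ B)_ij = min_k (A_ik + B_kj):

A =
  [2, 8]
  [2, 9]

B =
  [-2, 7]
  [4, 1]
A ⊗ B =
  [0, 9]
  [0, 9]

Apply the min-plus product entry-by-entry:
  C[0][0] = min over k of (A[0][0] + B[0][0] = 2 + -2 = 0, A[0][1] + B[1][0] = 8 + 4 = 12) = 0 (attained at k = 0)
  C[0][1] = min over k of (A[0][0] + B[0][1] = 2 + 7 = 9, A[0][1] + B[1][1] = 8 + 1 = 9) = 9 (attained at k = 0)
  C[1][0] = min over k of (A[1][0] + B[0][0] = 2 + -2 = 0, A[1][1] + B[1][0] = 9 + 4 = 13) = 0 (attained at k = 0)
  C[1][1] = min over k of (A[1][0] + B[0][1] = 2 + 7 = 9, A[1][1] + B[1][1] = 9 + 1 = 10) = 9 (attained at k = 0)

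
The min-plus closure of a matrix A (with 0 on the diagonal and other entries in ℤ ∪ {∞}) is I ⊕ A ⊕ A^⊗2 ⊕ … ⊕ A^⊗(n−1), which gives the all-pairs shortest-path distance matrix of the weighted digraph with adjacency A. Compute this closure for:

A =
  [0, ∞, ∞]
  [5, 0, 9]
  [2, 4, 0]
Closure =
  [0, ∞, ∞]
  [5, 0, 9]
  [2, 4, 0]

This is the Floyd-Warshall all-pairs shortest-path computation. For each intermediate vertex k = 0, 1, …, 2, update dist[i][j] ← min(dist[i][j], dist[i][k] + dist[k][j]). The final matrix gives, for each (i, j), the minimum total weight of any directed path from i to j (possibly empty when i = j).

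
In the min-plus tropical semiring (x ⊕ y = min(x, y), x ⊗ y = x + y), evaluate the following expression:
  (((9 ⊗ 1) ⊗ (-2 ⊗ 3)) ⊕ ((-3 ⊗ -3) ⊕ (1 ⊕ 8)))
(((9 ⊗ 1) ⊗ (-2 ⊗ 3)) ⊕ ((-3 ⊗ -3) ⊕ (1 ⊕ 8))) = -6

Expand innermost to outermost. Recall ⊕ takes the minimum of its arguments and ⊗ takes their sum. Working out the expression (((9 ⊗ 1) ⊗ (-2 ⊗ 3)) ⊕ ((-3 ⊗ -3) ⊕ (1 ⊕ 8))) gives -6.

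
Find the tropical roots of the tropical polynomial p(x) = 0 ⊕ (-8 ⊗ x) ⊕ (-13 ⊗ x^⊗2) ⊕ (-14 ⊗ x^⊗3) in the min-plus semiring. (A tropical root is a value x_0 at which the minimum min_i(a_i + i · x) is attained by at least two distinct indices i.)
Roots: {1, 5, 8}

Each tropical root is a break point of the lower envelope of the lines y = a_i + i · x (there are 4 lines, with slopes 0, 1, ..., 3). Only the lines that attain the minimum somewhere contribute to roots; other lines are dominated. Here the surviving (envelope) indices are i = 3, i = 2, i = 1, i = 0.
Intersections between consecutive envelope lines give the roots: for adjacent envelope indices i < j the intersection is x = (a_i − a_j) / (j − i). Reading off the sorted break points: {1, 5, 8}.
Verification: at each break x_0, at least two indices attain the minimum of min_i(a_i + i · x_0).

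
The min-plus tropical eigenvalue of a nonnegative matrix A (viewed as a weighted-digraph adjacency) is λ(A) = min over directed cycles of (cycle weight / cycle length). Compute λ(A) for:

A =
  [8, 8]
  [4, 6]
λ(A) = 6

Enumerate directed cycles and compute their means (weight / length). Sample:
  cycle 0 → 0: weight = 8, length = 1, mean = 8/1 ≈ 8.000
  cycle 1 → 1: weight = 6, length = 1, mean = 6/1 ≈ 6.000
  cycle 0 → 1 → 0: weight = 12, length = 2, mean = 12/2 ≈ 6.000
  cycle 1 → 0 → 1: weight = 12, length = 2, mean = 12/2 ≈ 6.000
Minimum mean = 6.000, attained e.g. along the cycle 1 → 1 with weight 6 and length 1. So λ(A) = 6/1 = 6.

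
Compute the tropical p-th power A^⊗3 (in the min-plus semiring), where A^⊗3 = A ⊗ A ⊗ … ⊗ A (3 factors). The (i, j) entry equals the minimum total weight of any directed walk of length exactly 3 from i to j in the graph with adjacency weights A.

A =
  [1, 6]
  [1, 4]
A^⊗3 =
  [3, 8]
  [3, 8]

Each entry (A^⊗3)_ij equals the minimum over all length-3 walks i = v_0 → v_1 → … → v_3 = j of Σ_t A[v_t][v_{t+1}]. For example, for (i, j) = (0, 1) we minimise over 4 possible intermediate vertex sequences; the minimum is 8, attained along the walk 0 → 0 → 0 → 1.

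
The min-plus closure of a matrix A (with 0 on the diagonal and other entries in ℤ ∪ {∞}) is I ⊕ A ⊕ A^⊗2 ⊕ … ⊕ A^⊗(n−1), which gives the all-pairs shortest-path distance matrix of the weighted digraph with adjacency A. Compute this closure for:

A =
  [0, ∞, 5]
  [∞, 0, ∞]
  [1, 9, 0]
Closure =
  [0, 14, 5]
  [∞, 0, ∞]
  [1, 9, 0]

This is the Floyd-Warshall all-pairs shortest-path computation. For each intermediate vertex k = 0, 1, …, 2, update dist[i][j] ← min(dist[i][j], dist[i][k] + dist[k][j]). The final matrix gives, for each (i, j), the minimum total weight of any directed path from i to j (possibly empty when i = j).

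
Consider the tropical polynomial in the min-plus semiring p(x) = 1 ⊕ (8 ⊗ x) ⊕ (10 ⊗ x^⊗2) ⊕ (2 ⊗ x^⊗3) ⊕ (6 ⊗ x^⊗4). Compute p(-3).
p(-3) = -7

A tropical monomial a ⊗ x^⊗i evaluates to a + i · x. Evaluating each term at x = -3:
  Term 0 contributes 1 + 0 · -3 = 1
  Term 1 contributes 8 + 1 · -3 = 5
  Term 2 contributes 10 + 2 · -3 = 4
  Term 3 contributes 2 + 3 · -3 = -7
  Term 4 contributes 6 + 4 · -3 = -6
p(-3) = ⊕ of these = min[1, 5, 4, -7, -6] = -7.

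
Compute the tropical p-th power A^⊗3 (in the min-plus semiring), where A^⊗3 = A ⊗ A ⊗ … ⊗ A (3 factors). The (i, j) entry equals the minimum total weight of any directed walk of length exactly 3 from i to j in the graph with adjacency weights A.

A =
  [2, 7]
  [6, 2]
A^⊗3 =
  [6, 11]
  [10, 6]

Each entry (A^⊗3)_ij equals the minimum over all length-3 walks i = v_0 → v_1 → … → v_3 = j of Σ_t A[v_t][v_{t+1}]. For example, for (i, j) = (0, 1) we minimise over 4 possible intermediate vertex sequences; the minimum is 11, attained along the walk 0 → 0 → 0 → 1.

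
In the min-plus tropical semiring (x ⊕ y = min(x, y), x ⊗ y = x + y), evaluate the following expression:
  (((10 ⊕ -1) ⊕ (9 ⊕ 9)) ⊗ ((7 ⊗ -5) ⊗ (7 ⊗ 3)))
(((10 ⊕ -1) ⊕ (9 ⊕ 9)) ⊗ ((7 ⊗ -5) ⊗ (7 ⊗ 3))) = 11

Expand innermost to outermost. Recall ⊕ takes the minimum of its arguments and ⊗ takes their sum. Working out the expression (((10 ⊕ -1) ⊕ (9 ⊕ 9)) ⊗ ((7 ⊗ -5) ⊗ (7 ⊗ 3))) gives 11.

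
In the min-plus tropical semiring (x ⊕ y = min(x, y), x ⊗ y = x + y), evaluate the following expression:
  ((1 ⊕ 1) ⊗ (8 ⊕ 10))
((1 ⊕ 1) ⊗ (8 ⊕ 10)) = 9

Expand innermost to outermost. Recall ⊕ takes the minimum of its arguments and ⊗ takes their sum. Working out the expression ((1 ⊕ 1) ⊗ (8 ⊕ 10)) gives 9.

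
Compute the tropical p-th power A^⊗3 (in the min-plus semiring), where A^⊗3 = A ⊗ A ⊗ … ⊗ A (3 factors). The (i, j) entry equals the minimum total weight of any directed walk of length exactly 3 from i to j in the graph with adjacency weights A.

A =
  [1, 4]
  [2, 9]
A^⊗3 =
  [3, 6]
  [4, 7]

Each entry (A^⊗3)_ij equals the minimum over all length-3 walks i = v_0 → v_1 → … → v_3 = j of Σ_t A[v_t][v_{t+1}]. For example, for (i, j) = (0, 1) we minimise over 4 possible intermediate vertex sequences; the minimum is 6, attained along the walk 0 → 0 → 0 → 1.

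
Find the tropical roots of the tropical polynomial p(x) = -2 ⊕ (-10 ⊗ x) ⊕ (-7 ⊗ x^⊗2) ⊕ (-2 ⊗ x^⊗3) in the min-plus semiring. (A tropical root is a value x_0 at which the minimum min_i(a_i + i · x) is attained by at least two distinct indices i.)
Roots: {-5, -3, 8}

Each tropical root is a break point of the lower envelope of the lines y = a_i + i · x (there are 4 lines, with slopes 0, 1, ..., 3). Only the lines that attain the minimum somewhere contribute to roots; other lines are dominated. Here the surviving (envelope) indices are i = 3, i = 2, i = 1, i = 0.
Intersections between consecutive envelope lines give the roots: for adjacent envelope indices i < j the intersection is x = (a_i − a_j) / (j − i). Reading off the sorted break points: {-5, -3, 8}.
Verification: at each break x_0, at least two indices attain the minimum of min_i(a_i + i · x_0).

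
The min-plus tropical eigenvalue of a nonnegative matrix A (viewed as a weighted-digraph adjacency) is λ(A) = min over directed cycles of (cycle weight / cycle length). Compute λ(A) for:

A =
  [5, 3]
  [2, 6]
λ(A) = 5/2

Enumerate directed cycles and compute their means (weight / length). Sample:
  cycle 0 → 0: weight = 5, length = 1, mean = 5/1 ≈ 5.000
  cycle 1 → 1: weight = 6, length = 1, mean = 6/1 ≈ 6.000
  cycle 0 → 1 → 0: weight = 5, length = 2, mean = 5/2 ≈ 2.500
  cycle 1 → 0 → 1: weight = 5, length = 2, mean = 5/2 ≈ 2.500
Minimum mean = 2.500, attained e.g. along the cycle 0 → 1 → 0 with weight 5 and length 2. So λ(A) = 5/2 = 5/2.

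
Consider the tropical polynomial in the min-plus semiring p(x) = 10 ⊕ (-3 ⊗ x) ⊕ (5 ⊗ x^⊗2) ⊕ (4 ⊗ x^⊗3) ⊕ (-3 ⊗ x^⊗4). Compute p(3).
p(3) = 0

A tropical monomial a ⊗ x^⊗i evaluates to a + i · x. Evaluating each term at x = 3:
  Term 0 contributes 10 + 0 · 3 = 10
  Term 1 contributes -3 + 1 · 3 = 0
  Term 2 contributes 5 + 2 · 3 = 11
  Term 3 contributes 4 + 3 · 3 = 13
  Term 4 contributes -3 + 4 · 3 = 9
p(3) = ⊕ of these = min[10, 0, 11, 13, 9] = 0.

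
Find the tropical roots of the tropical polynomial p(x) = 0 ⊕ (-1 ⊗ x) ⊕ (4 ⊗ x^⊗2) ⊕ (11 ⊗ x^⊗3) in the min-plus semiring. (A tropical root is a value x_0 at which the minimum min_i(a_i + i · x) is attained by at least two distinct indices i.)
Roots: {-7, -5, 1}

Each tropical root is a break point of the lower envelope of the lines y = a_i + i · x (there are 4 lines, with slopes 0, 1, ..., 3). Only the lines that attain the minimum somewhere contribute to roots; other lines are dominated. Here the surviving (envelope) indices are i = 3, i = 2, i = 1, i = 0.
Intersections between consecutive envelope lines give the roots: for adjacent envelope indices i < j the intersection is x = (a_i − a_j) / (j − i). Reading off the sorted break points: {-7, -5, 1}.
Verification: at each break x_0, at least two indices attain the minimum of min_i(a_i + i · x_0).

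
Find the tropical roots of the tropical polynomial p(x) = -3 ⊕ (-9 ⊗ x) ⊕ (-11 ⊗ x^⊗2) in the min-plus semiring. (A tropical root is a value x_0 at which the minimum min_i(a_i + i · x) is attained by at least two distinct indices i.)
Roots: {2, 6}

Each tropical root is a break point of the lower envelope of the lines y = a_i + i · x (there are 3 lines, with slopes 0, 1, ..., 2). Only the lines that attain the minimum somewhere contribute to roots; other lines are dominated. Here the surviving (envelope) indices are i = 2, i = 1, i = 0.
Intersections between consecutive envelope lines give the roots: for adjacent envelope indices i < j the intersection is x = (a_i − a_j) / (j − i). Reading off the sorted break points: {2, 6}.
Verification: at each break x_0, at least two indices attain the minimum of min_i(a_i + i · x_0).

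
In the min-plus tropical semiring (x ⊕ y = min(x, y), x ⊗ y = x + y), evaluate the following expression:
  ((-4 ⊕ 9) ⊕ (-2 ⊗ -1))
((-4 ⊕ 9) ⊕ (-2 ⊗ -1)) = -4

Expand innermost to outermost. Recall ⊕ takes the minimum of its arguments and ⊗ takes their sum. Working out the expression ((-4 ⊕ 9) ⊕ (-2 ⊗ -1)) gives -4.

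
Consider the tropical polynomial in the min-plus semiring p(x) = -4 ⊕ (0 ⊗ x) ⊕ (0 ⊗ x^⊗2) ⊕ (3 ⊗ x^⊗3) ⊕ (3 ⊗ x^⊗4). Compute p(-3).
p(-3) = -9

A tropical monomial a ⊗ x^⊗i evaluates to a + i · x. Evaluating each term at x = -3:
  Term 0 contributes -4 + 0 · -3 = -4
  Term 1 contributes 0 + 1 · -3 = -3
  Term 2 contributes 0 + 2 · -3 = -6
  Term 3 contributes 3 + 3 · -3 = -6
  Term 4 contributes 3 + 4 · -3 = -9
p(-3) = ⊕ of these = min[-4, -3, -6, -6, -9] = -9.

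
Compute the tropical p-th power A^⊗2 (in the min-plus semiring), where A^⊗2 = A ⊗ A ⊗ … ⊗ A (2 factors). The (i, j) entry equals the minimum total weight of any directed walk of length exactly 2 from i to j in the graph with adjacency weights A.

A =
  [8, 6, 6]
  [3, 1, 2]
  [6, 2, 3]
A^⊗2 =
  [9, 7, 8]
  [4, 2, 3]
  [5, 3, 4]

Each entry (A^⊗2)_ij equals the minimum over all length-2 walks i = v_0 → v_1 → … → v_2 = j of Σ_t A[v_t][v_{t+1}]. For example, for (i, j) = (0, 2) we minimise over 3 possible intermediate vertex sequences; the minimum is 8, attained along the walk 0 → 1 → 2.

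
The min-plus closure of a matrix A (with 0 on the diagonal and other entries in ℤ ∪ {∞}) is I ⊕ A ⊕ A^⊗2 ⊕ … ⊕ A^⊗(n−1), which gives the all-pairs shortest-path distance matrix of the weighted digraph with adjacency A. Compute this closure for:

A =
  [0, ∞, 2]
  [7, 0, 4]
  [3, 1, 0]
Closure =
  [0, 3, 2]
  [7, 0, 4]
  [3, 1, 0]

This is the Floyd-Warshall all-pairs shortest-path computation. For each intermediate vertex k = 0, 1, …, 2, update dist[i][j] ← min(dist[i][j], dist[i][k] + dist[k][j]). The final matrix gives, for each (i, j), the minimum total weight of any directed path from i to j (possibly empty when i = j).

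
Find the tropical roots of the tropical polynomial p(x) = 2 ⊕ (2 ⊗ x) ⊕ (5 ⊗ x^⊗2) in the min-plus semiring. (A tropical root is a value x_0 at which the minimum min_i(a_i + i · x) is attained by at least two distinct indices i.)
Roots: {-3, 0}

Each tropical root is a break point of the lower envelope of the lines y = a_i + i · x (there are 3 lines, with slopes 0, 1, ..., 2). Only the lines that attain the minimum somewhere contribute to roots; other lines are dominated. Here the surviving (envelope) indices are i = 2, i = 1, i = 0.
Intersections between consecutive envelope lines give the roots: for adjacent envelope indices i < j the intersection is x = (a_i − a_j) / (j − i). Reading off the sorted break points: {-3, 0}.
Verification: at each break x_0, at least two indices attain the minimum of min_i(a_i + i · x_0).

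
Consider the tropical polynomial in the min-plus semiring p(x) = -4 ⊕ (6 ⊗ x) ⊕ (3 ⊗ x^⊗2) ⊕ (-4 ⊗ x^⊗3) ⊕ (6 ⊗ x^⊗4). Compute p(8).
p(8) = -4

A tropical monomial a ⊗ x^⊗i evaluates to a + i · x. Evaluating each term at x = 8:
  Term 0 contributes -4 + 0 · 8 = -4
  Term 1 contributes 6 + 1 · 8 = 14
  Term 2 contributes 3 + 2 · 8 = 19
  Term 3 contributes -4 + 3 · 8 = 20
  Term 4 contributes 6 + 4 · 8 = 38
p(8) = ⊕ of these = min[-4, 14, 19, 20, 38] = -4.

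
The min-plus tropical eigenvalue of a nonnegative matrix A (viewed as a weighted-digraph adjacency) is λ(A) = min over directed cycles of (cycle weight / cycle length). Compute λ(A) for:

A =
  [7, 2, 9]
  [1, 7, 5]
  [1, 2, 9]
λ(A) = 3/2

Enumerate directed cycles and compute their means (weight / length). Sample:
  cycle 0 → 0: weight = 7, length = 1, mean = 7/1 ≈ 7.000
  cycle 1 → 1: weight = 7, length = 1, mean = 7/1 ≈ 7.000
  cycle 2 → 2: weight = 9, length = 1, mean = 9/1 ≈ 9.000
  cycle 0 → 1 → 0: weight = 3, length = 2, mean = 3/2 ≈ 1.500
  cycle 0 → 2 → 0: weight = 10, length = 2, mean = 10/2 ≈ 5.000
  cycle 1 → 0 → 1: weight = 3, length = 2, mean = 3/2 ≈ 1.500
Minimum mean = 1.500, attained e.g. along the cycle 0 → 1 → 0 with weight 3 and length 2. So λ(A) = 3/2 = 3/2.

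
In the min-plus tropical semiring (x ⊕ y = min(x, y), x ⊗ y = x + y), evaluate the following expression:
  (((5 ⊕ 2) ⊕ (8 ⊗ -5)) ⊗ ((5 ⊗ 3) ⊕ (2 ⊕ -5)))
(((5 ⊕ 2) ⊕ (8 ⊗ -5)) ⊗ ((5 ⊗ 3) ⊕ (2 ⊕ -5))) = -3

Expand innermost to outermost. Recall ⊕ takes the minimum of its arguments and ⊗ takes their sum. Working out the expression (((5 ⊕ 2) ⊕ (8 ⊗ -5)) ⊗ ((5 ⊗ 3) ⊕ (2 ⊕ -5))) gives -3.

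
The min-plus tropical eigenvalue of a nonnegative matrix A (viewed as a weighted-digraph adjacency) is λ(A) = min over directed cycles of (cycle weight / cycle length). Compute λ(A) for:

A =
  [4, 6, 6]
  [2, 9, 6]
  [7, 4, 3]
λ(A) = 3

Enumerate directed cycles and compute their means (weight / length). Sample:
  cycle 0 → 0: weight = 4, length = 1, mean = 4/1 ≈ 4.000
  cycle 1 → 1: weight = 9, length = 1, mean = 9/1 ≈ 9.000
  cycle 2 → 2: weight = 3, length = 1, mean = 3/1 ≈ 3.000
  cycle 0 → 1 → 0: weight = 8, length = 2, mean = 8/2 ≈ 4.000
  cycle 0 → 2 → 0: weight = 13, length = 2, mean = 13/2 ≈ 6.500
  cycle 1 → 0 → 1: weight = 8, length = 2, mean = 8/2 ≈ 4.000
Minimum mean = 3.000, attained e.g. along the cycle 2 → 2 with weight 3 and length 1. So λ(A) = 3/1 = 3.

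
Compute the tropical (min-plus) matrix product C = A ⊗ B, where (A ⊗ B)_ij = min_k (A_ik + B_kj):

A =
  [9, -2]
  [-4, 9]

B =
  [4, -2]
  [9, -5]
A ⊗ B =
  [7, -7]
  [0, -6]

Apply the min-plus product entry-by-entry:
  C[0][0] = min over k of (A[0][0] + B[0][0] = 9 + 4 = 13, A[0][1] + B[1][0] = -2 + 9 = 7) = 7 (attained at k = 1)
  C[0][1] = min over k of (A[0][0] + B[0][1] = 9 + -2 = 7, A[0][1] + B[1][1] = -2 + -5 = -7) = -7 (attained at k = 1)
  C[1][0] = min over k of (A[1][0] + B[0][0] = -4 + 4 = 0, A[1][1] + B[1][0] = 9 + 9 = 18) = 0 (attained at k = 0)
  C[1][1] = min over k of (A[1][0] + B[0][1] = -4 + -2 = -6, A[1][1] + B[1][1] = 9 + -5 = 4) = -6 (attained at k = 0)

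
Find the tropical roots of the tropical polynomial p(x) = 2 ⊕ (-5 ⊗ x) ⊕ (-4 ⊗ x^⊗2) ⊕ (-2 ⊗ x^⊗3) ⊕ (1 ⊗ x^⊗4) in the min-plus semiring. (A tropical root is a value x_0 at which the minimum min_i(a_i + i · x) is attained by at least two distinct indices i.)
Roots: {-3, -2, -1, 7}

Each tropical root is a break point of the lower envelope of the lines y = a_i + i · x (there are 5 lines, with slopes 0, 1, ..., 4). Only the lines that attain the minimum somewhere contribute to roots; other lines are dominated. Here the surviving (envelope) indices are i = 4, i = 3, i = 2, i = 1, i = 0.
Intersections between consecutive envelope lines give the roots: for adjacent envelope indices i < j the intersection is x = (a_i − a_j) / (j − i). Reading off the sorted break points: {-3, -2, -1, 7}.
Verification: at each break x_0, at least two indices attain the minimum of min_i(a_i + i · x_0).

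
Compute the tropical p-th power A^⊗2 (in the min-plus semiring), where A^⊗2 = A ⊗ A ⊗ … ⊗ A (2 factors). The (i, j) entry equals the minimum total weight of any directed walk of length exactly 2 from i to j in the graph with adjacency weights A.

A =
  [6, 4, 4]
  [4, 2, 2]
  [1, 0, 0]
A^⊗2 =
  [5, 4, 4]
  [3, 2, 2]
  [1, 0, 0]

Each entry (A^⊗2)_ij equals the minimum over all length-2 walks i = v_0 → v_1 → … → v_2 = j of Σ_t A[v_t][v_{t+1}]. For example, for (i, j) = (0, 2) we minimise over 3 possible intermediate vertex sequences; the minimum is 4, attained along the walk 0 → 2 → 2.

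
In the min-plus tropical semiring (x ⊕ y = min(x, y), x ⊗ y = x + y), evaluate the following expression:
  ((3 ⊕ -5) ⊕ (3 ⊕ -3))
((3 ⊕ -5) ⊕ (3 ⊕ -3)) = -5

Expand innermost to outermost. Recall ⊕ takes the minimum of its arguments and ⊗ takes their sum. Working out the expression ((3 ⊕ -5) ⊕ (3 ⊕ -3)) gives -5.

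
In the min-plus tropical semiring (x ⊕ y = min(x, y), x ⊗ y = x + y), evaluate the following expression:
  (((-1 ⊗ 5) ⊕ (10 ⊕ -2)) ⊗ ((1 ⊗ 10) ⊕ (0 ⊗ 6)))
(((-1 ⊗ 5) ⊕ (10 ⊕ -2)) ⊗ ((1 ⊗ 10) ⊕ (0 ⊗ 6))) = 4

Expand innermost to outermost. Recall ⊕ takes the minimum of its arguments and ⊗ takes their sum. Working out the expression (((-1 ⊗ 5) ⊕ (10 ⊕ -2)) ⊗ ((1 ⊗ 10) ⊕ (0 ⊗ 6))) gives 4.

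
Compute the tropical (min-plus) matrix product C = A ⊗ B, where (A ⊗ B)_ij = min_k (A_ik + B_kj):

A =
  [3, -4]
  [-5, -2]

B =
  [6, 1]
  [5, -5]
A ⊗ B =
  [1, -9]
  [1, -7]

Apply the min-plus product entry-by-entry:
  C[0][0] = min over k of (A[0][0] + B[0][0] = 3 + 6 = 9, A[0][1] + B[1][0] = -4 + 5 = 1) = 1 (attained at k = 1)
  C[0][1] = min over k of (A[0][0] + B[0][1] = 3 + 1 = 4, A[0][1] + B[1][1] = -4 + -5 = -9) = -9 (attained at k = 1)
  C[1][0] = min over k of (A[1][0] + B[0][0] = -5 + 6 = 1, A[1][1] + B[1][0] = -2 + 5 = 3) = 1 (attained at k = 0)
  C[1][1] = min over k of (A[1][0] + B[0][1] = -5 + 1 = -4, A[1][1] + B[1][1] = -2 + -5 = -7) = -7 (attained at k = 1)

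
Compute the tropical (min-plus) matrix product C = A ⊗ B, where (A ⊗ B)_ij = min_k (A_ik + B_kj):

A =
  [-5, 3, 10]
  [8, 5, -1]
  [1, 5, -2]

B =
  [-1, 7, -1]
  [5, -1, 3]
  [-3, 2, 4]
A ⊗ B =
  [-6, 2, -6]
  [-4, 1, 3]
  [-5, 0, 0]

Apply the min-plus product entry-by-entry:
  C[0][0] = min over k of (A[0][0] + B[0][0] = -5 + -1 = -6, A[0][1] + B[1][0] = 3 + 5 = 8, A[0][2] + B[2][0] = 10 + -3 = 7) = -6 (attained at k = 0)
  C[0][1] = min over k of (A[0][0] + B[0][1] = -5 + 7 = 2, A[0][1] + B[1][1] = 3 + -1 = 2, A[0][2] + B[2][1] = 10 + 2 = 12) = 2 (attained at k = 0)
  C[0][2] = min over k of (A[0][0] + B[0][2] = -5 + -1 = -6, A[0][1] + B[1][2] = 3 + 3 = 6, A[0][2] + B[2][2] = 10 + 4 = 14) = -6 (attained at k = 0)
  C[1][0] = min over k of (A[1][0] + B[0][0] = 8 + -1 = 7, A[1][1] + B[1][0] = 5 + 5 = 10, A[1][2] + B[2][0] = -1 + -3 = -4) = -4 (attained at k = 2)
  C[1][1] = min over k of (A[1][0] + B[0][1] = 8 + 7 = 15, A[1][1] + B[1][1] = 5 + -1 = 4, A[1][2] + B[2][1] = -1 + 2 = 1) = 1 (attained at k = 2)
  C[1][2] = min over k of (A[1][0] + B[0][2] = 8 + -1 = 7, A[1][1] + B[1][2] = 5 + 3 = 8, A[1][2] + B[2][2] = -1 + 4 = 3) = 3 (attained at k = 2)
  C[2][0] = min over k of (A[2][0] + B[0][0] = 1 + -1 = 0, A[2][1] + B[1][0] = 5 + 5 = 10, A[2][2] + B[2][0] = -2 + -3 = -5) = -5 (attained at k = 2)
  C[2][1] = min over k of (A[2][0] + B[0][1] = 1 + 7 = 8, A[2][1] + B[1][1] = 5 + -1 = 4, A[2][2] + B[2][1] = -2 + 2 = 0) = 0 (attained at k = 2)
  C[2][2] = min over k of (A[2][0] + B[0][2] = 1 + -1 = 0, A[2][1] + B[1][2] = 5 + 3 = 8, A[2][2] + B[2][2] = -2 + 4 = 2) = 0 (attained at k = 0)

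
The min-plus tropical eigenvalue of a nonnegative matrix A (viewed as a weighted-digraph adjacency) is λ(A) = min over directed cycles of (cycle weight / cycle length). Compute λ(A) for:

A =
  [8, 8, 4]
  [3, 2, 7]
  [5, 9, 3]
λ(A) = 2

Enumerate directed cycles and compute their means (weight / length). Sample:
  cycle 0 → 0: weight = 8, length = 1, mean = 8/1 ≈ 8.000
  cycle 1 → 1: weight = 2, length = 1, mean = 2/1 ≈ 2.000
  cycle 2 → 2: weight = 3, length = 1, mean = 3/1 ≈ 3.000
  cycle 0 → 1 → 0: weight = 11, length = 2, mean = 11/2 ≈ 5.500
  cycle 0 → 2 → 0: weight = 9, length = 2, mean = 9/2 ≈ 4.500
  cycle 1 → 0 → 1: weight = 11, length = 2, mean = 11/2 ≈ 5.500
Minimum mean = 2.000, attained e.g. along the cycle 1 → 1 with weight 2 and length 1. So λ(A) = 2/1 = 2.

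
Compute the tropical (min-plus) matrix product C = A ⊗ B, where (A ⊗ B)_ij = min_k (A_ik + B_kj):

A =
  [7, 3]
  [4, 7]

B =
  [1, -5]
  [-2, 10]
A ⊗ B =
  [1, 2]
  [5, -1]

Apply the min-plus product entry-by-entry:
  C[0][0] = min over k of (A[0][0] + B[0][0] = 7 + 1 = 8, A[0][1] + B[1][0] = 3 + -2 = 1) = 1 (attained at k = 1)
  C[0][1] = min over k of (A[0][0] + B[0][1] = 7 + -5 = 2, A[0][1] + B[1][1] = 3 + 10 = 13) = 2 (attained at k = 0)
  C[1][0] = min over k of (A[1][0] + B[0][0] = 4 + 1 = 5, A[1][1] + B[1][0] = 7 + -2 = 5) = 5 (attained at k = 0)
  C[1][1] = min over k of (A[1][0] + B[0][1] = 4 + -5 = -1, A[1][1] + B[1][1] = 7 + 10 = 17) = -1 (attained at k = 0)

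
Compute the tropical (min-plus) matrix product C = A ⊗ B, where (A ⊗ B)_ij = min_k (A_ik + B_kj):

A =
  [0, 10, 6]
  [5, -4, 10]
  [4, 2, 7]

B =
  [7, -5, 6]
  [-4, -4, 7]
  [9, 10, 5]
A ⊗ B =
  [6, -5, 6]
  [-8, -8, 3]
  [-2, -2, 9]

Apply the min-plus product entry-by-entry:
  C[0][0] = min over k of (A[0][0] + B[0][0] = 0 + 7 = 7, A[0][1] + B[1][0] = 10 + -4 = 6, A[0][2] + B[2][0] = 6 + 9 = 15) = 6 (attained at k = 1)
  C[0][1] = min over k of (A[0][0] + B[0][1] = 0 + -5 = -5, A[0][1] + B[1][1] = 10 + -4 = 6, A[0][2] + B[2][1] = 6 + 10 = 16) = -5 (attained at k = 0)
  C[0][2] = min over k of (A[0][0] + B[0][2] = 0 + 6 = 6, A[0][1] + B[1][2] = 10 + 7 = 17, A[0][2] + B[2][2] = 6 + 5 = 11) = 6 (attained at k = 0)
  C[1][0] = min over k of (A[1][0] + B[0][0] = 5 + 7 = 12, A[1][1] + B[1][0] = -4 + -4 = -8, A[1][2] + B[2][0] = 10 + 9 = 19) = -8 (attained at k = 1)
  C[1][1] = min over k of (A[1][0] + B[0][1] = 5 + -5 = 0, A[1][1] + B[1][1] = -4 + -4 = -8, A[1][2] + B[2][1] = 10 + 10 = 20) = -8 (attained at k = 1)
  C[1][2] = min over k of (A[1][0] + B[0][2] = 5 + 6 = 11, A[1][1] + B[1][2] = -4 + 7 = 3, A[1][2] + B[2][2] = 10 + 5 = 15) = 3 (attained at k = 1)
  C[2][0] = min over k of (A[2][0] + B[0][0] = 4 + 7 = 11, A[2][1] + B[1][0] = 2 + -4 = -2, A[2][2] + B[2][0] = 7 + 9 = 16) = -2 (attained at k = 1)
  C[2][1] = min over k of (A[2][0] + B[0][1] = 4 + -5 = -1, A[2][1] + B[1][1] = 2 + -4 = -2, A[2][2] + B[2][1] = 7 + 10 = 17) = -2 (attained at k = 1)
  C[2][2] = min over k of (A[2][0] + B[0][2] = 4 + 6 = 10, A[2][1] + B[1][2] = 2 + 7 = 9, A[2][2] + B[2][2] = 7 + 5 = 12) = 9 (attained at k = 1)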